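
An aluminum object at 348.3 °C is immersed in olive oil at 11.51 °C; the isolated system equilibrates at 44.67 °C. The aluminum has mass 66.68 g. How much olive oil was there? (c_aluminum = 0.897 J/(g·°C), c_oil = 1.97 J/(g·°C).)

Setting the total heat transfer to zero:
66.68·0.897·(44.67 − 348.3) + m·1.97·(44.67 − 11.51) = 0
65.33 m = 18161
m = 18161/65.33 ≈ 278 g

m ≈ 278 g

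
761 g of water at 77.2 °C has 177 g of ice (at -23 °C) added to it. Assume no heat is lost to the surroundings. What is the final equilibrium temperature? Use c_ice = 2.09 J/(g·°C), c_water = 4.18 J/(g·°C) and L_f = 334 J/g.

T_f ≈ 45.4 °C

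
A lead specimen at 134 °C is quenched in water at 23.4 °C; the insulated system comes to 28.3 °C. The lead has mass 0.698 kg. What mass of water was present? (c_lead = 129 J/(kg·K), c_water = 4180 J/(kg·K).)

m ≈ 0.465 kg

Heat gained plus heat lost sum to zero:
0.698·129·(28.3 − 134) + m·4180·(28.3 − 23.4) = 0
20482 m = 9517.4
m = 9517.4/20482 ≈ 0.4647 kg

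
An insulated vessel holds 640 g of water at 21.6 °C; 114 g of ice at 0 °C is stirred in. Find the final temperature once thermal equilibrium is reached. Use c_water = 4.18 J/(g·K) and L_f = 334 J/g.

Net heat exchanged in the isolated system is zero:
melt ice: 114·334 = 38076
  meltwater 0→T: 114·4.18·T = 476.52 T
  water: 2675.2(T − 21.6)
3151.7 T = 57784 − 38076 = 19708
T ≈ 6.25 °C (positive, so assuming full melt was valid).

T_f ≈ 6.3 °C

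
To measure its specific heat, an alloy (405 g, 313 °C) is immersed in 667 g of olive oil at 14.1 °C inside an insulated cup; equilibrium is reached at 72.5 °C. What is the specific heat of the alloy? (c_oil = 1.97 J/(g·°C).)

c ≈ 0.788 J/(g·°C)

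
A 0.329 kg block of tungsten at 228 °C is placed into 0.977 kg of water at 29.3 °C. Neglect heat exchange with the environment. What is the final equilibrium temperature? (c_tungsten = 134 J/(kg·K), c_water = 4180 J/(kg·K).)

Net heat exchanged in the isolated system is zero:
0.329*134*(T − 228) + 0.977*4180*(T − 29.3) = 0
4127.9 T = 129709
T = 129709 / 4127.9 = 31.4 °C

T_f ≈ 31.4 °C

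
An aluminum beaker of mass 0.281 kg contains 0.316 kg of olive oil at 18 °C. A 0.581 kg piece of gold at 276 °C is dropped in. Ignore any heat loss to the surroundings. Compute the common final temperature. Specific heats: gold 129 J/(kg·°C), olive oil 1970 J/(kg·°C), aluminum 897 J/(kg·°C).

Net heat exchanged in the isolated system is zero:
0.581×129×(T − 276) + 0.316×1970×(T − 18) + 0.281×897×(T − 18) = 0
(74.95 + 622.52 + 252.06) T = 74.95×276 + 622.52×18 + 252.06×18
T ≈ 38.36 °C

T_f ≈ 38.4 °C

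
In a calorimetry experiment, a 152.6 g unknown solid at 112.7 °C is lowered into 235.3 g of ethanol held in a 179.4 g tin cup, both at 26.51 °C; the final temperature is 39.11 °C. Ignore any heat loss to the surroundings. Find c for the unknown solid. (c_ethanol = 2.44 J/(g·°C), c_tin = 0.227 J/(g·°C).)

Taking heat into each body as positive, Σ m c ΔT = 0:
152.6×c×(39.11 − 112.7) + 235.3×2.44×(39.11 − 26.51) + 179.4×0.227×(39.11 − 26.51) = 0
-11230 c = -7747.2
c = -7747.2/-11230 ≈ 0.6899 J/(g·°C)

c ≈ 0.69 J/(g·°C)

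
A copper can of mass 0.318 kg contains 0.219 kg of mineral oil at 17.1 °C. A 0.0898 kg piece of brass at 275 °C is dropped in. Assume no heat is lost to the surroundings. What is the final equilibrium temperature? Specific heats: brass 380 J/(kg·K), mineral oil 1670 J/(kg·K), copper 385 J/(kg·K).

T_f ≈ 34.0 °C

Heat gained plus heat lost sum to zero:
0.0898·380·(T − 275) + 0.219·1670·(T − 17.1) + 0.318·385·(T − 17.1) = 0
522.28 T = 17732
T = 17732/522.28 ≈ 33.95 °C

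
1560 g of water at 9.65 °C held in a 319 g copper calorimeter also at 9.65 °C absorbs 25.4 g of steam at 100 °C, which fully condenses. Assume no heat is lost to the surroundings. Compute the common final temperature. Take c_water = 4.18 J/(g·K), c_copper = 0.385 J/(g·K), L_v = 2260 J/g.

Setting the total heat transfer to zero:
steam→water at 100 °C releases m L_v = 25.4·2260 = 57404; condensed water 100 °C→T: 106.17(T − 100); original water: 6520.8(T − 9.65); cup: 122.81(T − 9.65)
6749.8 T = 57404 + 10617 + 64111 = 132132
T ≈ 19.58 °C — below 100 °C, confirming all the steam condensed.

T_f ≈ 19.6 °C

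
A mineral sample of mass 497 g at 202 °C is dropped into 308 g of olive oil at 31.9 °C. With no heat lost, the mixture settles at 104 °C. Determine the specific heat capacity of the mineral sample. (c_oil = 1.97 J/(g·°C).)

Heat lost by the mineral sample = heat gained by the oil:
497·c·(202 − 104) = 308·1.97·(104 − 31.9)
48706 c = 43747  ⇒  c ≈ 0.8982 J/(g·°C)

c ≈ 0.898 J/(g·°C)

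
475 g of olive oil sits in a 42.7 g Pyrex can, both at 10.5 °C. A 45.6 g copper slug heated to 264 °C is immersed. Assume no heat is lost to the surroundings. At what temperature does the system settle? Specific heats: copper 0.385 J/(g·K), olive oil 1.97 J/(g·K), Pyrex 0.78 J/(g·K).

Setting the total heat transfer to zero:
45.6*0.385*(T − 264) + 475*1.97*(T − 10.5) + 42.7*0.78*(T − 10.5) = 0
17.56(T − 264) + 935.75(T − 10.5) + 33.31(T − 10.5) = 0
986.61 T = 14810
T = 14810 / 986.61 = 15 °C

T_f ≈ 15.0 °C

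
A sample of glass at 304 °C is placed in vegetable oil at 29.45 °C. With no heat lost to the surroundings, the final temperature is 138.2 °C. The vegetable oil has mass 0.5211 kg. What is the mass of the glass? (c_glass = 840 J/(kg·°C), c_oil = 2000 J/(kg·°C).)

Setting the total heat transfer to zero:
m·840·(138.2 − 304) + 0.5211·2000·(138.2 − 29.45) = 0
-139272 m = -113339
m = -113339/-139272 ≈ 0.8138 kg

m ≈ 0.814 kg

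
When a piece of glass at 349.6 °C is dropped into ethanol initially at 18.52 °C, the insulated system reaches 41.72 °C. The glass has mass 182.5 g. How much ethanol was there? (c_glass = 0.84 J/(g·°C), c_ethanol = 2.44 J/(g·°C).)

Setting the total heat transfer to zero:
182.5·0.84·(41.72 − 349.6) + m·2.44·(41.72 − 18.52) = 0
56.61 m = 47198
m = 47198/56.61 ≈ 833.8 g

m ≈ 834 g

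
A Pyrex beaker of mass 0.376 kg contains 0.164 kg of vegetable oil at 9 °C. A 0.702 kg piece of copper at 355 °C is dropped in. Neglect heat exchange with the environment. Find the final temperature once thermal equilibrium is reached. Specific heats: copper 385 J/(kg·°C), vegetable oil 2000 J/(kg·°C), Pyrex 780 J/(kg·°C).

T_f is the heat-capacity-weighted average of the initial temperatures:
T_f = (270.27×355 + 328×9 + 293.28×9) / (270.27 + 328 + 293.28)
    = 101537 / 891.55 ≈ 113.89 °C

T_f ≈ 113.9 °C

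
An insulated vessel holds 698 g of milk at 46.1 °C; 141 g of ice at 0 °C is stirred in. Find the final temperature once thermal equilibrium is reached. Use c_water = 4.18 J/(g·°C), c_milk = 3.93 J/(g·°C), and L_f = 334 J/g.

T_f ≈ 23.8 °C

Net heat exchanged in the isolated system is zero:
latent heat to melt: 141·334 = 47094
  meltwater 0→T: 141·4.18·T = 589.38 T
  milk: 2743.1(T − 46.1)
3332.5 T = 126459 − 47094 = 79365
T ≈ 23.82 °C. Since T > 0 °C, the all-ice-melts assumption holds.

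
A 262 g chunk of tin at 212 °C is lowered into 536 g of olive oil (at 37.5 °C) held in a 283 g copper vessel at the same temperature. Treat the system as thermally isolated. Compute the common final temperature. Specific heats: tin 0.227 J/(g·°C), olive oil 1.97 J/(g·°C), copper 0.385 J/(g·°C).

Heat gained plus heat lost sum to zero:
262*0.227*(T − 212) + 536*1.97*(T − 37.5) + 283*0.385*(T − 37.5) = 0
59.47(T − 212) + 1055.9(T − 37.5) + 108.95(T − 37.5) = 0
1224.3 T = 56291
T ≈ 45.98 °C

T_f ≈ 46.0 °C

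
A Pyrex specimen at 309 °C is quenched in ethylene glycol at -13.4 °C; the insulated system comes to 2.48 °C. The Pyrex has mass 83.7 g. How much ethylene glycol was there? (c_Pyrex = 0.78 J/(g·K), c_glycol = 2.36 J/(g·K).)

|Q_Pyrex| = |Q_glycol|:
83.7×0.78×(309 − 2.48) = m×2.36×(2.48 − (-13.4))
37.48 m = 20011  ⇒  m ≈ 534 g

m ≈ 534 g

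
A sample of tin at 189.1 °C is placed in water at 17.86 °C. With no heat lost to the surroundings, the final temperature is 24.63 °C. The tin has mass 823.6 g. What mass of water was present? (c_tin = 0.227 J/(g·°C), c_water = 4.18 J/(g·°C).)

Let T be the final temperature. ΣQ_i = 0:
823.6·0.227·(24.63 − 189.1) + m·4.18·(24.63 − 17.86) = 0
28.3 m = 30749
m = 30749/28.3 ≈ 1087 g

m ≈ 1090 g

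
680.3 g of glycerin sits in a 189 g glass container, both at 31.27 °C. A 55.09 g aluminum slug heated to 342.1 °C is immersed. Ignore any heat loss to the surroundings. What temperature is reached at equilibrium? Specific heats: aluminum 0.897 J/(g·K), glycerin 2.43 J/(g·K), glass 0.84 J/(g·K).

Conservation of energy gives ΣQ = 0:
55.09·0.897·(T − 342.1) + 680.3·2.43·(T − 31.27) + 189·0.84·(T − 31.27) = 0
(49.42 + 1653.1 + 158.76) T = 49.42·342.1 + 1653.1·31.27 + 158.76·31.27
T = 73563 / 1861.3 = 39.5 °C

T_f ≈ 39.5 °C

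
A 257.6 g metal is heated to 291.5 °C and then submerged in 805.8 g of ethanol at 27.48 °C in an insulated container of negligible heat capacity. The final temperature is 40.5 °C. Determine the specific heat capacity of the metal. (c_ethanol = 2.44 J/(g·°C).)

Heat gained plus heat lost sum to zero:
257.6×c×(40.5 − 291.5) + 805.8×2.44×(40.5 − 27.48) = 0
-64658 c = -25599
c = -25599/-64658 ≈ 0.3959 J/(g·°C)

c ≈ 0.396 J/(g·°C)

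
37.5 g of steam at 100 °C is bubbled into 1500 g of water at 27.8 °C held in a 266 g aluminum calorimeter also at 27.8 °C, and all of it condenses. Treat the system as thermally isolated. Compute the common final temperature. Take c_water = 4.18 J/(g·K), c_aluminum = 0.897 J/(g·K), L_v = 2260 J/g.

T_f ≈ 42.2 °C

Let T be the final temperature. ΣQ_i = 0:
steam→water at 100 °C releases m L_v = 37.5×2260 = 84750
  condensate cools 100→T: 37.5×4.18×(T − 100) = 156.75(T − 100)
  water warms: 1500×4.18×(T − 27.8) = 6270(T − 27.8)
  cup: 238.6(T − 27.8)
6665.4 T = 84750 + 15675 + 180939 = 281364
T ≈ 42.21 °C — below 100 °C, confirming all the steam condensed.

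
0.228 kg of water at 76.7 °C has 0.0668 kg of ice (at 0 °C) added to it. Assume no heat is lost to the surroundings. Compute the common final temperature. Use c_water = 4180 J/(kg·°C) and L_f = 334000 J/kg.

T_f ≈ 41.2 °C

Taking heat into each body as positive, Σ m c ΔT = 0:
latent heat to melt: 0.0668×334000 = 22311
  warm the meltwater: 279.22 T
  water: 953.04(T − 76.7)
1232.3 T = 73098 − 22311 = 50787
T ≈ 41.21 °C — above 0 °C, consistent with complete melting.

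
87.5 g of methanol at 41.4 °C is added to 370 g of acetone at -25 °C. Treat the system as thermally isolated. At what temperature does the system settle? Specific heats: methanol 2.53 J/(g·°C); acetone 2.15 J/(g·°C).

T_f ≈ -10.5 °C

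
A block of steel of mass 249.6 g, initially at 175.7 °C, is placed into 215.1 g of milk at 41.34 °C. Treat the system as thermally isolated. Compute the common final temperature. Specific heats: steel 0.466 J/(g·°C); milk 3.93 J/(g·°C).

With ΣQ=0 the equilibrium temperature is the m·c-weighted mean:
T_f = (116.31×175.7 + 845.34×41.34) / (116.31 + 845.34)
    = 55383 / 961.66 ≈ 57.59 °C

T_f ≈ 57.6 °C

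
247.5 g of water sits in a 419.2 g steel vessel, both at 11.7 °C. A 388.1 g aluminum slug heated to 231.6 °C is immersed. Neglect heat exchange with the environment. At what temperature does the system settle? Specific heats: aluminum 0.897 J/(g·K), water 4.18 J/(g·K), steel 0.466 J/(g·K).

T_f ≈ 60.2 °C

Taking heat into each body as positive, Σ m c ΔT = 0:
388.1·0.897·(T − 231.6) + 247.5·4.18·(T − 11.7) + 419.2·0.466·(T − 11.7) = 0
348.13(T − 231.6) + 1034.5(T − 11.7) + 195.35(T − 11.7) = 0
1578 T = 95016
T = 95016/1578 ≈ 60.21 °C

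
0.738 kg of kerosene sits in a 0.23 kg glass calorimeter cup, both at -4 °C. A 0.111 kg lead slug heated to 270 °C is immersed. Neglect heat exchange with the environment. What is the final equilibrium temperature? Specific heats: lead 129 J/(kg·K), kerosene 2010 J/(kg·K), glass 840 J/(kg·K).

T_f ≈ -1.7 °C

Setting the total heat transfer to zero:
0.111×129×(T − 270) + 0.738×2010×(T − (-4)) + 0.23×840×(T − (-4)) = 0
1690.9 T = -2840.2
T = -2840.2/1690.9 ≈ -1.68 °C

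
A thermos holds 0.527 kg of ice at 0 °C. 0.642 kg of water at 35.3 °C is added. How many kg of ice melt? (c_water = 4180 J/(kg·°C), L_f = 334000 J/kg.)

m_melted ≈ 0.284 kg

Cooling the water to 0 °C releases 0.642×4180×35.3 = 94730 J.
Melting all 0.527 kg of ice would need 0.527×334000 = 176018 J.
Since 94730 < 176018 J, not all the ice melts; equilibrium is at 0 °C.
m_melt = 94730 / L_f = 0.2836 kg.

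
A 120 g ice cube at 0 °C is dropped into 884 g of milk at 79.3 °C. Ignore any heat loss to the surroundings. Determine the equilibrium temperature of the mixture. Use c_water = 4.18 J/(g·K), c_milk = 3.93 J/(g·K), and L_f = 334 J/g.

Setting the total heat transfer to zero:
latent heat to melt: 120·334 = 40080; warm the meltwater: 501.6 T; milk cools: 884·3.93·(T − 79.3) = 3474.1(T − 79.3)
3975.7 T = 275498 − 40080 = 235418
T ≈ 59.21 °C. Since T > 0 °C, the all-ice-melts assumption holds.

T_f ≈ 59.2 °C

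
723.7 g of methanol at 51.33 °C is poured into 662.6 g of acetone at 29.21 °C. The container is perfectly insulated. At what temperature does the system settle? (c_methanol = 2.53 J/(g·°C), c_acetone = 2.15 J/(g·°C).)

T_f ≈ 41.7 °C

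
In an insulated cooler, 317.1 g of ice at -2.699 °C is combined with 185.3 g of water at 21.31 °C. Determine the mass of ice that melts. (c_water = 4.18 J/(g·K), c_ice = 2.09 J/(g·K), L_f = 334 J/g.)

m_melted ≈ 44.1 g

Cooling the water to 0 °C releases 185.3×4.18×21.31 = 16506 J.
Of that, 317.1×2.09×2.699 = 1788.7 J goes to bring the ice to 0 °C, leaving 14717 J.
Fully melting the ice requires m_ice L_f = 317.1×334 = 105911 J.
Since 14717 < 105911 J, not all the ice melts; equilibrium is at 0 °C.
m_melted×334 = 14717  ⇒  m_melted ≈ 44.06 g.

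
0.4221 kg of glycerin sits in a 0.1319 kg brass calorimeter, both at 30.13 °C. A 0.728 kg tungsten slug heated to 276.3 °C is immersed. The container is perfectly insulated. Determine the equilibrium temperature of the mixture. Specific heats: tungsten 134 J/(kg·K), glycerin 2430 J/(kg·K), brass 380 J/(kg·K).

T_f ≈ 50.6 °C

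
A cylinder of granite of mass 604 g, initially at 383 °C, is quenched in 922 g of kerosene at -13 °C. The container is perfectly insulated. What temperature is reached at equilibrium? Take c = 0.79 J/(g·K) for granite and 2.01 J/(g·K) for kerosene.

T_f ≈ 68.1 °C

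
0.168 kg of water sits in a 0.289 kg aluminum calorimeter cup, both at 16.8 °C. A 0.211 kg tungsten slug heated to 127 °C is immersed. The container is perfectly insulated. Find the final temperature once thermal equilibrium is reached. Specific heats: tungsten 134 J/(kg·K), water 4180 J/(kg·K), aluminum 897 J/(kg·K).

T_f ≈ 19.9 °C

Net heat exchanged in the isolated system is zero:
0.211*134*(T − 127) + 0.168*4180*(T − 16.8) + 0.289*897*(T − 16.8) = 0
989.75 T = 19744
T = 19744/989.75 ≈ 19.95 °C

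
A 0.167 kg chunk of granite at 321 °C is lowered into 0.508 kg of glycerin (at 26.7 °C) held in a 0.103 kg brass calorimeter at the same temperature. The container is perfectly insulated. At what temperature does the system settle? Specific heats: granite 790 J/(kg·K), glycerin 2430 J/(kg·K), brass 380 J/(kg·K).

Net heat exchanged in the isolated system is zero:
0.167*790*(T − 321) + 0.508*2430*(T − 26.7) + 0.103*380*(T − 26.7) = 0
131.93(T − 321) + 1234.4(T − 26.7) + 39.14(T − 26.7) = 0
1405.5 T = 76354
T ≈ 54.32 °C

T_f ≈ 54.3 °C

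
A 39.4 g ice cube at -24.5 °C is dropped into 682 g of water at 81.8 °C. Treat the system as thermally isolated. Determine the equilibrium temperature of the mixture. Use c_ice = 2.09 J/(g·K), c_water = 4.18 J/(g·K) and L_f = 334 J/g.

Sum of m c ΔT and latent-heat terms is zero:
ice -24.5→0 °C: 39.4×2.09×24.5 = 2017.5
  fusion: m_ice L_f = 39.4×334 = 13160
  warm the meltwater: 164.69 T
  water: 2850.8(T − 81.8)
3015.5 T = 233192 − 15177 = 218015
T ≈ 72.30 °C. Since T > 0 °C, the all-ice-melts assumption holds.

T_f ≈ 72.3 °C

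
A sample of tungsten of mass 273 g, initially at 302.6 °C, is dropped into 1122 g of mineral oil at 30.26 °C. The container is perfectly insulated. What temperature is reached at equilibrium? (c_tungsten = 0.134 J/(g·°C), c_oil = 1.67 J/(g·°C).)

Let T be the final temperature. ΣQ_i = 0:
273*0.134*(T − 302.6) + 1122*1.67*(T − 30.26) = 0
36.58(T − 302.6) + 1873.7(T − 30.26) = 0
1910.3 T = 67769
T ≈ 35.48 °C

T_f ≈ 35.5 °C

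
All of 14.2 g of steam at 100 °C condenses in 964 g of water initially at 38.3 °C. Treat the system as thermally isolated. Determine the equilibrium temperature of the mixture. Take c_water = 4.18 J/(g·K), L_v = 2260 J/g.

Energy balance with sensible and latent terms:
latent heat released on condensation: 14.2×2260 = 32092
  condensate cools 100→T: 14.2×4.18×(T − 100) = 59.36(T − 100)
  original water: 4029.5(T − 38.3)
4088.9 T = 32092 + 5935.6 + 154331 = 192358
T ≈ 47.04 °C, under the boiling point, so the assumption holds.

T_f ≈ 47.0 °C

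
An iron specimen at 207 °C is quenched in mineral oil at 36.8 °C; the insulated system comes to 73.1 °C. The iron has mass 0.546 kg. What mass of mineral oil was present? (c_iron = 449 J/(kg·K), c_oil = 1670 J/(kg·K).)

|Q_iron| = |Q_oil|:
0.546·449·(207 − 73.1) = m·1670·(73.1 − 36.8)
60621 m = 32826  ⇒  m ≈ 0.5415 kg

m ≈ 0.541 kg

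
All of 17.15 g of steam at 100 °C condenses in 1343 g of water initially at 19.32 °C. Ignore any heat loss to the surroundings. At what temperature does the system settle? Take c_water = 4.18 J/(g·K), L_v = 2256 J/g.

T_f ≈ 27.1 °C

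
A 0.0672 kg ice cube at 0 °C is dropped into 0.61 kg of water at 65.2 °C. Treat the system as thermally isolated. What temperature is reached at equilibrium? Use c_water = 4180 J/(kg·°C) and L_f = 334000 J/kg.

T_f ≈ 50.8 °C

Setting the total heat transfer to zero:
melt ice: 0.0672×334000 = 22445; warm the meltwater: 280.9 T; water: 2549.8(T − 65.2)
2830.7 T = 166247 − 22445 = 143802
T ≈ 50.80 °C. Since T > 0 °C, the all-ice-melts assumption holds.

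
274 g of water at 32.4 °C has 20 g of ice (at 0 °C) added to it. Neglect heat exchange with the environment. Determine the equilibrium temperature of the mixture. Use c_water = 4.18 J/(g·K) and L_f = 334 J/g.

Energy conservation, ΣQ = 0:
fusion: m_ice L_f = 20×334 = 6680
  meltwater 0→T: 20×4.18×T = 83.6 T
  water cools: 274×4.18×(T − 32.4) = 1145.3(T − 32.4)
1228.9 T = 37108 − 6680 = 30428
T ≈ 24.76 °C. Since T > 0 °C, the all-ice-melts assumption holds.

T_f ≈ 24.8 °C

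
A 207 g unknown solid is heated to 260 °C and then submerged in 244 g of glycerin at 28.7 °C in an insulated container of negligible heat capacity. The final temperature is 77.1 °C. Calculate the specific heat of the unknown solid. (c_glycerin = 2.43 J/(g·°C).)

c ≈ 0.758 J/(g·°C)

Let T be the final temperature. ΣQ_i = 0:
207×c×(77.1 − 260) + 244×2.43×(77.1 − 28.7) = 0
-37860 c = -28697
c = -28697/-37860 ≈ 0.758 J/(g·°C)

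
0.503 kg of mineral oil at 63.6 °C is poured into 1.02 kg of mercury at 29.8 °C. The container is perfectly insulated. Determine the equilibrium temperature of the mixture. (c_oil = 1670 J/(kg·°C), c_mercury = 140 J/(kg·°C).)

T_f ≈ 58.7 °C

With ΣQ=0 the equilibrium temperature is the m·c-weighted mean:
T_f = (840.01·63.6 + 142.8·29.8) / (840.01 + 142.8)
    = 57680 / 982.81 ≈ 58.69 °C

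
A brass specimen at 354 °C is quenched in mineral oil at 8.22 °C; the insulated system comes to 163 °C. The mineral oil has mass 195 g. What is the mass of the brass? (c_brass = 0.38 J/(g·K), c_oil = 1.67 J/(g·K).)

|Q_brass| = |Q_oil|:
m·0.38·(354 − 163) = 195·1.67·(163 − 8.22)
72.58 m = 50404  ⇒  m ≈ 694.5 g

m ≈ 694 g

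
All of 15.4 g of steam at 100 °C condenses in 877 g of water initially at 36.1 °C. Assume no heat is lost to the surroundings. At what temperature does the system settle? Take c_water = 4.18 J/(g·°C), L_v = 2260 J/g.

T_f ≈ 46.5 °C

Taking heat into each body as positive, Σ m c ΔT = 0:
condense steam: −15.4×2260 = −34804; condensed water 100 °C→T: 64.37(T − 100); water warms: 877×4.18×(T − 36.1) = 3665.9(T − 36.1)
3730.2 T = 34804 + 6437.2 + 132338 = 173579
T ≈ 46.53 °C, under the boiling point, so the assumption holds.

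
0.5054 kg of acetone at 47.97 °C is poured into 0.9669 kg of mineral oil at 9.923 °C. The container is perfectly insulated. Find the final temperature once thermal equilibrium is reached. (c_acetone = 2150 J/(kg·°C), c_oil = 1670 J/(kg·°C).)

T_f ≈ 25.2 °C

Heat lost by the acetone equals heat gained by the oil:
0.5054*2150*(47.97 − T) = 0.9669*1670*(T − 9.923)
1086.6(47.97 − T) = 1614.7(T − 9.923)
2701.3 T = 68148  ⇒  T ≈ 25.23 °C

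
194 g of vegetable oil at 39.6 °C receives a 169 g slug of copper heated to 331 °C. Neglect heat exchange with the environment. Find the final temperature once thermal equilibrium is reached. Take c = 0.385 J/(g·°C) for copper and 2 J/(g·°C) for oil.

T_f ≈ 81.4 °C

Set heat shed by the hot body equal to heat absorbed by the cold body:
169·0.385·(331 − T) = 194·2·(T − 39.6)
65.06(331 − T) = 388(T − 39.6)
453.06 T = 36901  ⇒  T ≈ 81.45 °C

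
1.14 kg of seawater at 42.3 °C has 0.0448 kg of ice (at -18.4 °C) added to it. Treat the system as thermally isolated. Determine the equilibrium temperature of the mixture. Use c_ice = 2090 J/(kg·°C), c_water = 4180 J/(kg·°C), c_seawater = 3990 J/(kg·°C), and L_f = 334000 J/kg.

T_f ≈ 37.1 °C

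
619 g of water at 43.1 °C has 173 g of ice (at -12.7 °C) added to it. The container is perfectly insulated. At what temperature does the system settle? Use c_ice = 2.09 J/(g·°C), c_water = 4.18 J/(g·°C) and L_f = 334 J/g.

T_f ≈ 14.8 °C

Energy conservation, ΣQ = 0:
ice -12.7→0 °C: 173×2.09×12.7 = 4591.9
  latent heat to melt: 173×334 = 57782
  meltwater 0→T: 173×4.18×T = 723.14 T
  water: 2587.4(T − 43.1)
3310.6 T = 111518 − 62374 = 49144
T ≈ 14.84 °C. Since T > 0 °C, the all-ice-melts assumption holds.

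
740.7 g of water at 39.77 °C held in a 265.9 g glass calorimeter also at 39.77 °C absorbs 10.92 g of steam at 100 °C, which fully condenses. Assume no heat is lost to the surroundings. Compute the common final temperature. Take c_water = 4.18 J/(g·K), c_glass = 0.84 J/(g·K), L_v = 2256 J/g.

Heat gained plus heat lost sum to zero:
latent heat released on condensation: 10.92·2256 = 24636
  condensate cools 100→T: 10.92·4.18·(T − 100) = 45.65(T − 100)
  original water: 3096.1(T − 39.77)
  cup: 223.36(T − 39.77)
3365.1 T = 24636 + 4564.6 + 132016 = 161216
T ≈ 47.91 °C — below 100 °C, confirming all the steam condensed.

T_f ≈ 47.9 °C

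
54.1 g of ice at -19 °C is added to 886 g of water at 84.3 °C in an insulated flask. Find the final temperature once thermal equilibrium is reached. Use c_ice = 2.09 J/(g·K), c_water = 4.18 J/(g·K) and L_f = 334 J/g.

T_f ≈ 74.3 °C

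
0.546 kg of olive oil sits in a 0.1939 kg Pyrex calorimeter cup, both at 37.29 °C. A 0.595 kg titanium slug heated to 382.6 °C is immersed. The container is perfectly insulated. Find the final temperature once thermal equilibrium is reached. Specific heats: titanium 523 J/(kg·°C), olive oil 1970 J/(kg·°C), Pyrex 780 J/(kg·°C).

Conservation of energy gives ΣQ = 0:
0.595*523*(T − 382.6) + 0.546*1970*(T − 37.29) + 0.1939*780*(T − 37.29) = 0
311.19(T − 382.6) + 1075.6(T − 37.29) + 151.24(T − 37.29) = 0
1538 T = 164809
T = 164809 / 1538 = 107 °C

T_f ≈ 107.2 °C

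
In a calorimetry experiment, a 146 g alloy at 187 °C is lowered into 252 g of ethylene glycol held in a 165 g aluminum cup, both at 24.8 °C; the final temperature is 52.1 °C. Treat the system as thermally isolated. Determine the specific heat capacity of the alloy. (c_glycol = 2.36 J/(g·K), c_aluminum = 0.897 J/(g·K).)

Setting the total heat transfer to zero:
146·c·(52.1 − 187) + 252·2.36·(52.1 − 24.8) + 165·0.897·(52.1 − 24.8) = 0
-19695 c = -20276
c = -20276/-19695 ≈ 1.029 J/(g·K)

c ≈ 1.03 J/(g·K)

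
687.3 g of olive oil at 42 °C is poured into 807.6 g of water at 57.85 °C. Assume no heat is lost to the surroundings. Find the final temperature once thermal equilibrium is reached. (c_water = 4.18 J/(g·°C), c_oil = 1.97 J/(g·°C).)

T_f ≈ 53.3 °C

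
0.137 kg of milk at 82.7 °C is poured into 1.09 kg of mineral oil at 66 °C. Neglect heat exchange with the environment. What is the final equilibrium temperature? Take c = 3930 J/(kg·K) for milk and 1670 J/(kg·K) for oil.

T_f ≈ 69.8 °C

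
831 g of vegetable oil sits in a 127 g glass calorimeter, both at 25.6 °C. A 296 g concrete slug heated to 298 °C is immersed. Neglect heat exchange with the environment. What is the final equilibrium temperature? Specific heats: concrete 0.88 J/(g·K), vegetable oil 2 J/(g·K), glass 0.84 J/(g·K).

T_f ≈ 60.6 °C

Setting the total heat transfer to zero:
296·0.88·(T − 298) + 831·2·(T − 25.6) + 127·0.84·(T − 25.6) = 0
260.48(T − 298) + 1662(T − 25.6) + 106.68(T − 25.6) = 0
(260.48 + 1662 + 106.68) T = 260.48·298 + 1662·25.6 + 106.68·25.6
T = 122901/2029.2 ≈ 60.57 °C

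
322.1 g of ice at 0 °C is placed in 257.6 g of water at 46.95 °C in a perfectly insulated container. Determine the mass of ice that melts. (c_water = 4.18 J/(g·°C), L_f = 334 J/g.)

m_melted ≈ 151 g

Water can give up m c ΔT = 257.6×4.18×46.95 = 50554 J before reaching 0 °C.
Fully melting the ice requires m_ice L_f = 322.1×334 = 107581 J.
That's not enough to melt it all — equilibrium is at 0 °C with ice remaining.
Mass melted = 50554/334 ≈ 151.4 g.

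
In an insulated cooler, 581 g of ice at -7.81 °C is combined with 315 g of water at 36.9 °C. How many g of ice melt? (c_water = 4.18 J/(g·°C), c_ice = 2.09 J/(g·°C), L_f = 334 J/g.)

Water can give up m c ΔT = 315·4.18·36.9 = 48586 J before reaching 0 °C.
Warming the ice to 0 °C takes 581·2.09·7.81 = 9483.6 J, leaving 39103 J for melting.
Fully melting the ice requires m_ice L_f = 581·334 = 194054 J.
That's not enough to melt it all — equilibrium is at 0 °C with ice remaining.
m_melt = 39103 / L_f = 117.1 g.

m_melted ≈ 117 g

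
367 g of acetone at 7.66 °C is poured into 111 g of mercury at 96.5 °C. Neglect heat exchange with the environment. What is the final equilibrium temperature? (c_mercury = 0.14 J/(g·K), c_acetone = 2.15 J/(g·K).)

T_f ≈ 9.4 °C

Conservation of energy gives ΣQ = 0:
111*0.14*(T − 96.5) + 367*2.15*(T − 7.66) = 0
(15.54 + 789.05) T = 15.54*96.5 + 789.05*7.66
T ≈ 9.38 °C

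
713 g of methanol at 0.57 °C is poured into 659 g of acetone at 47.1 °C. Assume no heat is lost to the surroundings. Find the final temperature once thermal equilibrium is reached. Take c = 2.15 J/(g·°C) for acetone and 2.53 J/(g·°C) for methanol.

T_f is the heat-capacity-weighted average of the initial temperatures:
T_f = (1416.8*47.1 + 1803.9*0.57) / (1416.8 + 1803.9)
    = 67762 / 3220.7 ≈ 21.04 °C

T_f ≈ 21.0 °C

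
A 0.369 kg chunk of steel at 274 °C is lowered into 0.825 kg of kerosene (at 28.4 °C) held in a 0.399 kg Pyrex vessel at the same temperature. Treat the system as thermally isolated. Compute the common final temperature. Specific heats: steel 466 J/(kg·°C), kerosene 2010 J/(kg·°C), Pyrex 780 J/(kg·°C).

Conservation of energy gives ΣQ = 0:
0.369×466×(T − 274) + 0.825×2010×(T − 28.4) + 0.399×780×(T − 28.4) = 0
171.95(T − 274) + 1658.2(T − 28.4) + 311.22(T − 28.4) = 0
2141.4 T = 103048
T = 103048/2141.4 ≈ 48.12 °C

T_f ≈ 48.1 °C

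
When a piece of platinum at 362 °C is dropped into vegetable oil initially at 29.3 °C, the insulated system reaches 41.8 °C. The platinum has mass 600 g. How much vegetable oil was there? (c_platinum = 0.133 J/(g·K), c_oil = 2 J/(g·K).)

|Q_platinum| = |Q_oil|:
600×0.133×(362 − 41.8) = m×2×(41.8 − 29.3)
25 m = 25552  ⇒  m ≈ 1022 g

m ≈ 1020 g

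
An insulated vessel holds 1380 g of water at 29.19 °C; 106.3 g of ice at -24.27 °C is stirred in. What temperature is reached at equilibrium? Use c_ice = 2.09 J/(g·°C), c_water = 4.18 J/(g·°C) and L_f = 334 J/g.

T_f ≈ 20.5 °C

Conservation of energy gives ΣQ = 0:
ice -24.27→0 °C: 106.3×2.09×24.27 = 5392; melt ice: 106.3×334 = 35504; meltwater 0→T: 106.3×4.18×T = 444.33 T; water: 5768.4(T − 29.19)
6212.7 T = 168380 − 40896 = 127483
T ≈ 20.52 °C (positive, so assuming full melt was valid).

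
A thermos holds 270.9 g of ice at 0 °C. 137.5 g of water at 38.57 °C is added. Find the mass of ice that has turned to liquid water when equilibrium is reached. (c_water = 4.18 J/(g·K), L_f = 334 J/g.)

m_melted ≈ 66.4 g

Water can give up m c ΔT = 137.5×4.18×38.57 = 22168 J before reaching 0 °C.
Melting all 270.9 g of ice would need 270.9×334 = 90481 J.
That's not enough to melt it all — equilibrium is at 0 °C with ice remaining.
m_melt = 22168 / L_f = 66.37 g.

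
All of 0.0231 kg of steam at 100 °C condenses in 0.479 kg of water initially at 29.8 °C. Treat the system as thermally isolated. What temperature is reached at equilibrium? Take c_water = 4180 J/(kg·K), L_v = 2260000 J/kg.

Taking heat into each body as positive, Σ m c ΔT = 0:
steam→water at 100 °C releases m L_v = 0.0231·2260000 = 52206; condensate cools 100→T: 0.0231·4180·(T − 100) = 96.56(T − 100); water warms: 0.479·4180·(T − 29.8) = 2002.2(T − 29.8)
2098.8 T = 52206 + 9655.8 + 59666 = 121528
T ≈ 57.90 °C — below 100 °C, confirming all the steam condensed.

T_f ≈ 57.9 °C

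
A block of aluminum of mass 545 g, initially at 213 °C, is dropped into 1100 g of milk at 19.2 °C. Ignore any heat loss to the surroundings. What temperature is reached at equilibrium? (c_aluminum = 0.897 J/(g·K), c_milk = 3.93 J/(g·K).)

T_f ≈ 38.9 °C

Setting the total heat transfer to zero:
545*0.897*(T − 213) + 1100*3.93*(T − 19.2) = 0
4811.9 T = 187130
T = 187130 / 4811.9 = 38.9 °C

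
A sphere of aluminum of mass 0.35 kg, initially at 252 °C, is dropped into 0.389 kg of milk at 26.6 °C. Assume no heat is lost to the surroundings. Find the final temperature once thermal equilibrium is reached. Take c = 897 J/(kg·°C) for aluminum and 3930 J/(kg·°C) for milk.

T_f ≈ 65.0 °C

Energy conservation, ΣQ = 0:
0.35×897×(T − 252) + 0.389×3930×(T − 26.6) = 0
313.95(T − 252) + 1528.8(T − 26.6) = 0
1842.7 T = 119781
T = 119781 / 1842.7 = 65 °C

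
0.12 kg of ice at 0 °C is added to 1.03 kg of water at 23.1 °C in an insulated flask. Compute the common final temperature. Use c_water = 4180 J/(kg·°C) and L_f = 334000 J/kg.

Net heat exchanged in the isolated system is zero:
fusion: m_ice L_f = 0.12·334000 = 40080; meltwater 0→T: 0.12·4180·T = 501.6 T; water: 4305.4(T − 23.1)
4807 T = 99455 − 40080 = 59375
T ≈ 12.35 °C. Since T > 0 °C, the all-ice-melts assumption holds.

T_f ≈ 12.4 °C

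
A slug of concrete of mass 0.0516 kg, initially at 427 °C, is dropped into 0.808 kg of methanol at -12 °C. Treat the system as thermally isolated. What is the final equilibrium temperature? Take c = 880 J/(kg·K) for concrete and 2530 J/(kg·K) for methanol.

T_f ≈ -2.5 °C

Net heat exchanged in the isolated system is zero:
0.0516·880·(T − 427) + 0.808·2530·(T − (-12)) = 0
45.41(T − 427) + 2044.2(T − (-12)) = 0
(45.41 + 2044.2) T = 45.41·427 + 2044.2·(-12)
T = -5141.7 / 2089.6 = -2.46 °C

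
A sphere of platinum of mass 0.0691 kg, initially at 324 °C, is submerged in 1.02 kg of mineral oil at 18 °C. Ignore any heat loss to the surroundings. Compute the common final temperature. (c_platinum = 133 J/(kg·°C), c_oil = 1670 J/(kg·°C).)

Let T be the final temperature. ΣQ_i = 0:
0.0691*133*(T − 324) + 1.02*1670*(T − 18) = 0
1712.6 T = 33639
T = 33639/1712.6 ≈ 19.64 °C

T_f ≈ 19.6 °C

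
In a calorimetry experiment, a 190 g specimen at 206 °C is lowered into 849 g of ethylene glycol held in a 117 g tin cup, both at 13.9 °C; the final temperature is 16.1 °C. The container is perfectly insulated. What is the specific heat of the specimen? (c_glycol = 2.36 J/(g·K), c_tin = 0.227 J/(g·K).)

Net heat exchanged in the isolated system is zero:
190×c×(16.1 − 206) + 849×2.36×(16.1 − 13.9) + 117×0.227×(16.1 − 13.9) = 0
-36081 c = -4466.4
c = -4466.4/-36081 ≈ 0.1238 J/(g·K)

c ≈ 0.124 J/(g·K)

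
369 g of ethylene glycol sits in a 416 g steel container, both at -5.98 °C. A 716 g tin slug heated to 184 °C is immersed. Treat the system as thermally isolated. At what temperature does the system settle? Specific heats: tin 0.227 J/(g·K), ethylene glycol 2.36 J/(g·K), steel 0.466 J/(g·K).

T_f ≈ 19.2 °C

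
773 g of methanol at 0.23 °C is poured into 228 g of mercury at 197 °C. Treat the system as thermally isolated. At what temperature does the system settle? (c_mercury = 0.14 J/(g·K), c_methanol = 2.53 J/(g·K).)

Net heat exchanged in the isolated system is zero:
228×0.14×(T − 197) + 773×2.53×(T − 0.23) = 0
31.92(T − 197) + 1955.7(T − 0.23) = 0
1987.6 T = 6738
T = 6738/1987.6 ≈ 3.39 °C

T_f ≈ 3.4 °C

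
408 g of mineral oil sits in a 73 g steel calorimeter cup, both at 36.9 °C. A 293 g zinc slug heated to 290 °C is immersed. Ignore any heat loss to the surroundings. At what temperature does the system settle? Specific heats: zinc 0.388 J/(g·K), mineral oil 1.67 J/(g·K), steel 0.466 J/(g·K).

Let T be the final temperature. ΣQ_i = 0:
293×0.388×(T − 290) + 408×1.67×(T − 36.9) + 73×0.466×(T − 36.9) = 0
113.68(T − 290) + 681.36(T − 36.9) + 34.02(T − 36.9) = 0
(113.68 + 681.36 + 34.02) T = 113.68×290 + 681.36×36.9 + 34.02×36.9
T = 59366/829.06 ≈ 71.61 °C

T_f ≈ 71.6 °C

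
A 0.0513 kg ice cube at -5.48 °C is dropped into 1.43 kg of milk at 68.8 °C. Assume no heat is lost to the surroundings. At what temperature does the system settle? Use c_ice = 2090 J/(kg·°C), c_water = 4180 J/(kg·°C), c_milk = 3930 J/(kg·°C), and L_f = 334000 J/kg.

T_f ≈ 63.2 °C

Net heat exchanged in the isolated system is zero:
ice -5.48→0 °C: 0.0513·2090·5.48 = 587.55
  latent heat to melt: 0.0513·334000 = 17134
  warm the meltwater: 214.43 T
  milk cools: 1.43·3930·(T − 68.8) = 5619.9(T − 68.8)
5834.3 T = 386649 − 17722 = 368927
T ≈ 63.23 °C — above 0 °C, consistent with complete melting.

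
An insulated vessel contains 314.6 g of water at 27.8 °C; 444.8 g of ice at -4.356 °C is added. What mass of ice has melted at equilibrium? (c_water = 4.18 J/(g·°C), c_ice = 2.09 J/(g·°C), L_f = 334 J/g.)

m_melted ≈ 97.3 g

Water can give up m c ΔT = 314.6×4.18×27.8 = 36558 J before reaching 0 °C.
Of that, 444.8×2.09×4.356 = 4049.5 J goes to bring the ice to 0 °C, leaving 32508 J.
Fully melting the ice requires m_ice L_f = 444.8×334 = 148563 J.
32508 J < 148563 J, so only part of the ice melts and the system sits at 0 °C.
Mass melted = 32508/334 ≈ 97.33 g.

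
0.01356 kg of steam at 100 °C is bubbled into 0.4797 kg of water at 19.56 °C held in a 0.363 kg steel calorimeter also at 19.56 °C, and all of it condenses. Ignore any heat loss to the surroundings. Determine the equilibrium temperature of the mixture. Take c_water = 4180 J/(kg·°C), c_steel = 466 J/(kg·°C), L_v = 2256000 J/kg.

Taking heat into each body as positive, Σ m c ΔT = 0:
latent heat released on condensation: 0.01356·2256000 = 30591; condensate cools 100→T: 0.01356·4180·(T − 100) = 56.68(T − 100); water warms: 0.4797·4180·(T − 19.56) = 2005.1(T − 19.56); steel cup: 0.363·466·(T − 19.56) = 169.16(T − 19.56)
2231 T = 30591 + 5668.1 + 42529 = 78789
T ≈ 35.32 °C, under the boiling point, so the assumption holds.

T_f ≈ 35.3 °C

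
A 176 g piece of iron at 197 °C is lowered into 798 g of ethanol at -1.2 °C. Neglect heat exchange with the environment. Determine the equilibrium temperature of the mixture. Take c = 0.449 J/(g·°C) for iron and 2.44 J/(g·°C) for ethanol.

T_f ≈ 6.5 °C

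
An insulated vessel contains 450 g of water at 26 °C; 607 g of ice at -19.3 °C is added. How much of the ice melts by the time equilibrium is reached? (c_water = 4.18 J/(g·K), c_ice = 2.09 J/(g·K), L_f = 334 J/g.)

m_melted ≈ 73.1 g

Cooling the water to 0 °C releases 450·4.18·26 = 48906 J.
Of that, 607·2.09·19.3 = 24485 J goes to bring the ice to 0 °C, leaving 24421 J.
Melting all 607 g of ice would need 607·334 = 202738 J.
That's not enough to melt it all — equilibrium is at 0 °C with ice remaining.
m_melted·334 = 24421  ⇒  m_melted ≈ 73.12 g.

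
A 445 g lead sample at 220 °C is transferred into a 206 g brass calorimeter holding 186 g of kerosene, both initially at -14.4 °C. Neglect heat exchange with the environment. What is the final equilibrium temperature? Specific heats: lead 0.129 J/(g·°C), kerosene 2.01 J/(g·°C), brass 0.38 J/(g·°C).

T_f ≈ 12.0 °C

Energy conservation, ΣQ = 0:
445·0.129·(T − 220) + 186·2.01·(T − (-14.4)) + 206·0.38·(T − (-14.4)) = 0
57.41(T − 220) + 373.86(T − (-14.4)) + 78.28(T − (-14.4)) = 0
509.54 T = 6118.3
T = 6118.3 / 509.54 = 12 °C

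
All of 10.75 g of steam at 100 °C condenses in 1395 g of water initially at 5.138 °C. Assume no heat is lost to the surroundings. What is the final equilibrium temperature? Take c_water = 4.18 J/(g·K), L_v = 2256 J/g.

Sum of m c ΔT and latent-heat terms is zero:
steam→water at 100 °C releases m L_v = 10.75×2256 = 24252
  condensate cools 100→T: 10.75×4.18×(T − 100) = 44.93(T − 100)
  original water: 5831.1(T − 5.138)
5876 T = 24252 + 4493.5 + 29960 = 58706
T ≈ 9.99 °C, under the boiling point, so the assumption holds.

T_f ≈ 10.0 °C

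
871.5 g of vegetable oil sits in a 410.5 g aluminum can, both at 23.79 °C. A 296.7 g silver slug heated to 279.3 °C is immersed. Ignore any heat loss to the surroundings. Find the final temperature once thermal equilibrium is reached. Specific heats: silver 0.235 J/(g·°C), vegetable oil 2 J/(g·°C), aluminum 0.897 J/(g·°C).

T_f ≈ 32.0 °C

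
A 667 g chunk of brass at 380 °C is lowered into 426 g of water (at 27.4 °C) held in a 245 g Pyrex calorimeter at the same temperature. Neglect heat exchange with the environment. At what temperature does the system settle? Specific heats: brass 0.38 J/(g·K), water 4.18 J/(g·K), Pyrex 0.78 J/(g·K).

T_f ≈ 67.6 °C

Net heat exchanged in the isolated system is zero:
667×0.38×(T − 380) + 426×4.18×(T − 27.4) + 245×0.78×(T − 27.4) = 0
253.46(T − 380) + 1780.7(T − 27.4) + 191.1(T − 27.4) = 0
(253.46 + 1780.7 + 191.1) T = 253.46×380 + 1780.7×27.4 + 191.1×27.4
T = 150342 / 2225.2 = 67.6 °C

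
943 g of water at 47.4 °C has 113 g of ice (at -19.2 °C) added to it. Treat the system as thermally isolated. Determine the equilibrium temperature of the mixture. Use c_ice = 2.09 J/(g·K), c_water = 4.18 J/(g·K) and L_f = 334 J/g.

Energy conservation, ΣQ = 0:
warm ice to 0 °C: 113×2.09×(0 − (-19.2)) = 4534.5
  latent heat to melt: 113×334 = 37742
  meltwater 0→T: 113×4.18×T = 472.34 T
  water cools: 943×4.18×(T − 47.4) = 3941.7(T − 47.4)
4414.1 T = 186838 − 42276 = 144562
T ≈ 32.75 °C (positive, so assuming full melt was valid).

T_f ≈ 32.8 °C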